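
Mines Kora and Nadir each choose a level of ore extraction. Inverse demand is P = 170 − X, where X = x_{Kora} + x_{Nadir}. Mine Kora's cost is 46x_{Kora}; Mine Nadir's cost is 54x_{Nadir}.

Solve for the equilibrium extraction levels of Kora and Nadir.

44, 36

Mine Kora's profit: π = x_{Kora}(170 − (x_{Kora} + x_{Nadir})) − 46x_{Kora}.
∂π/∂x_{Kora} = 124 − 2x_{Kora} − x_{Nadir} = 0, so x_{Kora} = 62 − 0.5x_{Nadir}.
By the same steps for Nadir: x_{Nadir} = 58 − 0.5x_{Kora}.
Plugging x_{Nadir} into Kora's best response: x_{Kora} = 62 − 0.5(58 − 0.5x_{Kora}) ⇒ 0.75x_{Kora} = 33, so x_{Kora} = 44.
Then x_{Nadir} = 58 − 0.5·44 = 36.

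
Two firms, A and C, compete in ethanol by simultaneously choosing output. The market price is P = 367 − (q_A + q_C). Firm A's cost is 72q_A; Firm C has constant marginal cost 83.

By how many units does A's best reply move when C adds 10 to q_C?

Firm A's profit: π = q_A(367 − (q_A + q_C)) − 72q_A.
∂π/∂q_A = 295 − 2q_A − q_C = 0, so q_A = 147.5 − 0.5q_C.
The reaction-function slope is −0.5, so a 10-unit rise in q_C moves q_A by −0.5 × 10 = −5. A's best response falls — the actions are strategic substitutes.

-5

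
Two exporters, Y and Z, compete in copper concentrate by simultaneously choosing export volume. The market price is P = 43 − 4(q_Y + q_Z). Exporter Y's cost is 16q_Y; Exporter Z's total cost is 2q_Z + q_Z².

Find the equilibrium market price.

22.625

Exporter Y's profit: π = q_Y(43 − 4(q_Y + q_Z)) − 16q_Y.
∂π/∂q_Y = 27 − 8q_Y − 4q_Z = 0, so q_Y = 3.375 − 0.5q_Z.
For Z: ∂π/∂q_Z = 41 − 10q_Z − 4q_Y = 0 ⇒ q_Z = 4.1 − 0.4q_Y.
Plugging q_Z into Y's best response: q_Y = 3.375 − 0.5(4.1 − 0.4q_Y) ⇒ 0.8q_Y = 1.325, so q_Y = 53/32.
Then q_Z = 4.1 − 0.4·(53/32) = 3.4375.
Equilibrium price: P = 43 − 4·(163/32) = 22.625.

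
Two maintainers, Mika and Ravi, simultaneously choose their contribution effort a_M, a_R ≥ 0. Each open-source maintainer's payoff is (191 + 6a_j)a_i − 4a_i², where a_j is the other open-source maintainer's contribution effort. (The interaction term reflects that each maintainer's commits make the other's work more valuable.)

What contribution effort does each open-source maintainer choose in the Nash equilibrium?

Mika's payoff is (191 + 6a_R)a_M − 4a_M².
∂π/∂a_M = 191 + 6a_R − 8a_M = 0, so a_M = 23.875 + 0.75a_R.
By symmetry a_R = a_M; substituting into the reaction function, 0.25a_M = 23.875 and a_M = 95.5.

95.5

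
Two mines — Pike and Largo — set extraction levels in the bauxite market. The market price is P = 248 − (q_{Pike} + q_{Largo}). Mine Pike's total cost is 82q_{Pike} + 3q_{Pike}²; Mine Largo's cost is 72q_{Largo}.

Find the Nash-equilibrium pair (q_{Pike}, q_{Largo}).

Mine Pike's profit: π = q_{Pike}(248 − (q_{Pike} + q_{Largo})) − 82q_{Pike} − 3q_{Pike}².
∂π/∂q_{Pike} = 166 − 8q_{Pike} − q_{Largo} = 0, so q_{Pike} = 20.75 − 0.125q_{Largo}.
For Largo: ∂π/∂q_{Largo} = 176 − 2q_{Largo} − q_{Pike} = 0 ⇒ q_{Largo} = 88 − 0.5q_{Pike}.
Plugging q_{Largo} into Pike's best response: q_{Pike} = 20.75 − 0.125(88 − 0.5q_{Pike}) ⇒ 0.9375q_{Pike} = 9.75, so q_{Pike} = 10.4.
Then q_{Largo} = 88 − 0.5·10.4 = 82.8.

10.4, 82.8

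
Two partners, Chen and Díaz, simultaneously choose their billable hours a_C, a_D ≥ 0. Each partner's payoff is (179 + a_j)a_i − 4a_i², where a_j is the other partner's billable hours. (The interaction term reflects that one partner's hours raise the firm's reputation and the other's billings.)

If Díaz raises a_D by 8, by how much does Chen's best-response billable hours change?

Chen's payoff is (179 + a_D)a_C − 4a_C².
∂π/∂a_C = 179 + a_D − 8a_C = 0, so a_C = 22.375 + 0.125a_D.
The reaction-function slope is 0.125, so an 8-unit rise in a_D moves a_C by 0.125 × 8 = 1. Chen's best response rises — the actions are strategic complements.

1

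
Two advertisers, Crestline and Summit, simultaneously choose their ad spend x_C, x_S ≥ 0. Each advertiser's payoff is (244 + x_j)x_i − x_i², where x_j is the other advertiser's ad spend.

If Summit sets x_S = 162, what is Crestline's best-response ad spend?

Crestline's payoff is (244 + x_S)x_C − x_C².
∂π/∂x_C = 244 + x_S − 2x_C = 0, so x_C = 122 + 0.5x_S.
At x_S = 162: x_C = 122 + 0.5·162 = 203.

203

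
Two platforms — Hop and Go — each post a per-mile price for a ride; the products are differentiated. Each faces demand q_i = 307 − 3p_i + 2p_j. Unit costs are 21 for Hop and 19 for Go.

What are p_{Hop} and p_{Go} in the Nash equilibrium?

Hop's profit: π = (p_{Hop} − 21)(307 − 3p_{Hop} + 2p_{Go}).
∂π/∂p_{Hop} = 370 − 6p_{Hop} + 2p_{Go} = 0 ⇒ p_{Hop} = 185/3 + (1/3)p_{Go}.
Similarly p_{Go} = 182/3 + (1/3)p_{Hop}.
Solving the two reaction functions simultaneously: (1 − (1/3)(1/3))p_{Hop} = 185/3 + (1/3)·(182/3), so (8/9)p_{Hop} = 737/9 and p_{Hop} = 92.125.
Then p_{Go} = 182/3 + (1/3)·92.125 = 91.375.

92.125, 91.375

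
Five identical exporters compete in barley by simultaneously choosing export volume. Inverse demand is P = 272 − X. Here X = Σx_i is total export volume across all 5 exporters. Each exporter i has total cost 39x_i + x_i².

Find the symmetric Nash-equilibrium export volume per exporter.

A representative exporter's profit is π_i = x_i(272 − X) − 39x_i − x_i², with X = x_i + Σ_{j≠i} x_j.
First-order condition: 233 − 4x_i − Σ_{j≠i} x_j = 0.
Imposing symmetry (x_j = x for all j) turns Σ_{j≠i} x_j into 4x, so 233 = 8x and x = 29.125.

29.125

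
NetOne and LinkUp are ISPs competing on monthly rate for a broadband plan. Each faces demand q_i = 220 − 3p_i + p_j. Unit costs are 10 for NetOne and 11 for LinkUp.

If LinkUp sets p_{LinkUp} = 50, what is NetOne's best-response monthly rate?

50

NetOne's profit: π = (p_{NetOne} − 10)(220 − 3p_{NetOne} + p_{LinkUp}).
∂π/∂p_{NetOne} = 250 − 6p_{NetOne} + p_{LinkUp} = 0 ⇒ p_{NetOne} = 125/3 + (1/6)p_{LinkUp}.
At p_{LinkUp} = 50: p_{NetOne} = 125/3 + (1/6)·50 = 50.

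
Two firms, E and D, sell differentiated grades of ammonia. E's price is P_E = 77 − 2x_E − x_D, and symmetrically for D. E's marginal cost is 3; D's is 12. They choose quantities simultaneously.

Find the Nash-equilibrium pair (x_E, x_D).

Firm E's profit: π = x_E(77 − 2x_E − x_D) − 3x_E.
∂π/∂x_E = 74 − 4x_E − x_D = 0 ⇒ x_E = 18.5 − 0.25x_D.
Similarly x_D = 16.25 − 0.25x_E.
Plugging x_D into E's best response: x_E = 18.5 − 0.25(16.25 − 0.25x_E) ⇒ 0.9375x_E = 14.4375, so x_E = 15.4.
Then x_D = 16.25 − 0.25·15.4 = 12.4.

15.4, 12.4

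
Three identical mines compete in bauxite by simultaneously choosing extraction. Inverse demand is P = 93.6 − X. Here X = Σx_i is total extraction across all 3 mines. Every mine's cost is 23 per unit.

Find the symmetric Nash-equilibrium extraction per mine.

17.65

A representative mine's profit is π_i = x_i(93.6 − X) − 23x_i, with X = x_i + Σ_{j≠i} x_j.
First-order condition: 70.6 − 2x_i − Σ_{j≠i} x_j = 0.
In a symmetric equilibrium every mine chooses the same x, so Σ_{j≠i} x_j = 2x. The condition becomes 70.6 − 4x = 0, giving x = 70.6/4 = 17.65.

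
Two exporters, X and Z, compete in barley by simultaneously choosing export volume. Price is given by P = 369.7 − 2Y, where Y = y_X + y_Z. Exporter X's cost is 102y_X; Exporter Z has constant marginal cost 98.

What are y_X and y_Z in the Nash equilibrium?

Exporter X's profit: π = y_X(369.7 − 2(y_X + y_Z)) − 102y_X.
∂π/∂y_X = 267.7 − 4y_X − 2y_Z = 0, so y_X = 66.925 − 0.5y_Z.
By the same steps for Z: y_Z = 67.925 − 0.5y_X.
Solving the two reaction functions simultaneously: (1 − (−0.5)(−0.5))y_X = 66.925 − 0.5·67.925, so 0.75y_X = 32.9625 and y_X = 43.95.
Then y_Z = 67.925 − 0.5·43.95 = 45.95.

43.95, 45.95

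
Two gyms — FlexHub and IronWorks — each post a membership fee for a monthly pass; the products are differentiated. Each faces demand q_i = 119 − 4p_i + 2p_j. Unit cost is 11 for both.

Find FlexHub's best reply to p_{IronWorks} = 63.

36.125

FlexHub's profit: π = (p_{FlexHub} − 11)(119 − 4p_{FlexHub} + 2p_{IronWorks}).
∂π/∂p_{FlexHub} = 163 − 8p_{FlexHub} + 2p_{IronWorks} = 0 ⇒ p_{FlexHub} = 20.375 + 0.25p_{IronWorks}.
At p_{IronWorks} = 63: p_{FlexHub} = 20.375 + 0.25·63 = 36.125.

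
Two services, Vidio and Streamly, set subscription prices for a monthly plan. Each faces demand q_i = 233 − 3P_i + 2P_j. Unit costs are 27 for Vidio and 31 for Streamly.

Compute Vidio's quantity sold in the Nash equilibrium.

156.75

Vidio's profit: π = (P_{Vidio} − 27)(233 − 3P_{Vidio} + 2P_{Streamly}).
∂π/∂P_{Vidio} = 314 − 6P_{Vidio} + 2P_{Streamly} = 0 ⇒ P_{Vidio} = 157/3 + (1/3)P_{Streamly}.
Similarly P_{Streamly} = 163/3 + (1/3)P_{Vidio}.
Plugging P_{Streamly} into Vidio's best response: P_{Vidio} = 157/3 + (1/3)(163/3 + (1/3)P_{Vidio}) ⇒ (8/9)P_{Vidio} = 634/9, so P_{Vidio} = 79.25.
Then P_{Streamly} = 163/3 + (1/3)·79.25 = 80.75.
q_{Vidio} = 233 − 3·79.25 + 2·80.75 = 156.75.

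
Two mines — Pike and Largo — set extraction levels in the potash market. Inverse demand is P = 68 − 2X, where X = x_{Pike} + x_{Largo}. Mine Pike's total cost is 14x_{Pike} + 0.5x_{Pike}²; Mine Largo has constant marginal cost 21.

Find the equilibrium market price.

36.875

Mine Pike's profit: π = x_{Pike}(68 − 2(x_{Pike} + x_{Largo})) − 14x_{Pike} − 0.5x_{Pike}².
∂π/∂x_{Pike} = 54 − 5x_{Pike} − 2x_{Largo} = 0, so x_{Pike} = 10.8 − 0.4x_{Largo}.
For Largo: ∂π/∂x_{Largo} = 47 − 4x_{Largo} − 2x_{Pike} = 0 ⇒ x_{Largo} = 11.75 − 0.5x_{Pike}.
Solving the two reaction functions simultaneously: (1 − (−0.4)(−0.5))x_{Pike} = 10.8 − 0.4·11.75, so 0.8x_{Pike} = 6.1 and x_{Pike} = 7.625.
Then x_{Largo} = 11.75 − 0.5·7.625 = 7.9375.
Equilibrium price: P = 68 − 2·15.5625 = 36.875.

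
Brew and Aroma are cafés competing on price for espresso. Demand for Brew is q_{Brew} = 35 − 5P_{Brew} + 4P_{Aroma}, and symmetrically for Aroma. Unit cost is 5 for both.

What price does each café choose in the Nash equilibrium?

10

Brew's profit: π = (P_{Brew} − 5)(35 − 5P_{Brew} + 4P_{Aroma}).
∂π/∂P_{Brew} = 60 − 10P_{Brew} + 4P_{Aroma} = 0 ⇒ P_{Brew} = 6 + 0.4P_{Aroma}.
Setting P_{Brew} = P_{Aroma} in the reaction function: P_{Brew} = 6 + 0.4P_{Brew}, so P_{Brew} = 6 / 0.6 = 10.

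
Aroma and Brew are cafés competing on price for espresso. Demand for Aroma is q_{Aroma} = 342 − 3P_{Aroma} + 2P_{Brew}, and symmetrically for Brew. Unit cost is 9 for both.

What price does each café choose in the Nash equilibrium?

92.25

Aroma's profit: π = (P_{Aroma} − 9)(342 − 3P_{Aroma} + 2P_{Brew}).
∂π/∂P_{Aroma} = 369 − 6P_{Aroma} + 2P_{Brew} = 0 ⇒ P_{Aroma} = 61.5 + (1/3)P_{Brew}.
Setting P_{Aroma} = P_{Brew} in the reaction function: P_{Aroma} = 61.5 + (1/3)P_{Aroma}, so P_{Aroma} = 61.5 / (2/3) = 92.25.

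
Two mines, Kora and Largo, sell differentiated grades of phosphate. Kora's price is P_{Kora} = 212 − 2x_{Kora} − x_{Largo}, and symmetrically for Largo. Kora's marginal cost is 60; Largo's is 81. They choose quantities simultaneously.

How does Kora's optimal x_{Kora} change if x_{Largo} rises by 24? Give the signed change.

-6

Mine Kora's profit: π = x_{Kora}(212 − 2x_{Kora} − x_{Largo}) − 60x_{Kora}.
∂π/∂x_{Kora} = 152 − 4x_{Kora} − x_{Largo} = 0 ⇒ x_{Kora} = 38 − 0.25x_{Largo}.
The reaction-function slope is −0.25, so a 24-unit rise in x_{Largo} moves x_{Kora} by −0.25 × 24 = −6. Kora's best response falls — the actions are strategic substitutes.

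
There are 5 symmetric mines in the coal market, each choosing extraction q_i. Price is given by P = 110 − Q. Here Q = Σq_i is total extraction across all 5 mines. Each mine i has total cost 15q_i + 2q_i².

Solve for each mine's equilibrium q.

A representative mine's profit is π_i = q_i(110 − Q) − 15q_i − 2q_i², with Q = q_i + Σ_{j≠i} q_j.
First-order condition: 95 − 6q_i − Σ_{j≠i} q_j = 0.
In a symmetric equilibrium every mine chooses the same q, so Σ_{j≠i} q_j = 4q. The condition becomes 95 − 10q = 0, giving q = 95/10 = 9.5.

9.5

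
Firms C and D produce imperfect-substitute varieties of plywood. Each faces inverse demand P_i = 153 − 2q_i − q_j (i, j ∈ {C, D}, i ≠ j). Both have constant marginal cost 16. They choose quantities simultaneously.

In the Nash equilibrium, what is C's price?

70.8

Firm C's profit: π = q_C(153 − 2q_C − q_D) − 16q_C.
∂π/∂q_C = 137 − 4q_C − q_D = 0 ⇒ q_C = 34.25 − 0.25q_D.
By symmetry q_D = q_C; substituting into the reaction function, 1.25q_C = 34.25 and q_C = 27.4.
P_C = 153 − 2·27.4 − 27.4 = 70.8.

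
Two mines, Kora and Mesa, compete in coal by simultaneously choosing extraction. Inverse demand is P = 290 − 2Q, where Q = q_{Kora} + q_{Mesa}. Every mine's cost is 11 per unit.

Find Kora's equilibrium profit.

Mine Kora's profit: π = q_{Kora}(290 − 2(q_{Kora} + q_{Mesa})) − 11q_{Kora}.
∂π/∂q_{Kora} = 279 − 4q_{Kora} − 2q_{Mesa} = 0, so q_{Kora} = 69.75 − 0.5q_{Mesa}.
The game is symmetric, so in equilibrium q_{Mesa} = q_{Kora}: the reaction function gives 1.5q_{Kora} = 69.75, hence q_{Kora} = 46.5.
Price P = 290 − 2·93 = 104.
Kora's profit: (104 − 11)·46.5 = 4324.5.

4324.5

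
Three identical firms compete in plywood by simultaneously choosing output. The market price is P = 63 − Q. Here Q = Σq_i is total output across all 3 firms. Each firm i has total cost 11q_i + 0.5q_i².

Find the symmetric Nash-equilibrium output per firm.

A representative firm's profit is π_i = q_i(63 − Q) − 11q_i − 0.5q_i², with Q = q_i + Σ_{j≠i} q_j.
First-order condition: 52 − 3q_i − Σ_{j≠i} q_j = 0.
With identical firms, set every q_j = q: then 52 − 3q − 2q = 0, i.e. q = 52/5 = 10.4.

10.4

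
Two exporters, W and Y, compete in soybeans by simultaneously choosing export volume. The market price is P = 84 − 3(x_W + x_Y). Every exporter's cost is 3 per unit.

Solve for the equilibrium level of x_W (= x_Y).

9

Exporter W's profit: π = x_W(84 − 3(x_W + x_Y)) − 3x_W.
∂π/∂x_W = 81 − 6x_W − 3x_Y = 0, so x_W = 13.5 − 0.5x_Y.
Setting x_W = x_Y in the reaction function: x_W = 13.5 − 0.5x_W, so x_W = 13.5 / 1.5 = 9.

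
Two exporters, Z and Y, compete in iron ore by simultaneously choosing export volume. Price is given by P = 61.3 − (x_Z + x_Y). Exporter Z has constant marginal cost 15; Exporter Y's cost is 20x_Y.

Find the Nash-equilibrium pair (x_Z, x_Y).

17.1, 12.1

Exporter Z's profit: π = x_Z(61.3 − (x_Z + x_Y)) − 15x_Z.
∂π/∂x_Z = 46.3 − 2x_Z − x_Y = 0, so x_Z = 23.15 − 0.5x_Y.
By the same steps for Y: x_Y = 20.65 − 0.5x_Z.
Solving the two reaction functions simultaneously: (1 − (−0.5)(−0.5))x_Z = 23.15 − 0.5·20.65, so 0.75x_Z = 12.825 and x_Z = 17.1.
Then x_Y = 20.65 − 0.5·17.1 = 12.1.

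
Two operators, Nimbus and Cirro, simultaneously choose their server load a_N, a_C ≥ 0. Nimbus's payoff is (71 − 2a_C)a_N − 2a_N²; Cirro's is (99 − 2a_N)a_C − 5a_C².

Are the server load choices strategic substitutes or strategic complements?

strategic substitutes

Expanding Nimbus's payoff: 71a_N − 2a_Ca_N − 2a_N².
∂π/∂a_N = 71 − 2a_C − 4a_N = 0, so a_N = 17.75 − 0.5a_C.
The best-response slope da_N/da_C = −0.5 < 0: the reaction function is downward-sloping, so the choices are strategic substitutes.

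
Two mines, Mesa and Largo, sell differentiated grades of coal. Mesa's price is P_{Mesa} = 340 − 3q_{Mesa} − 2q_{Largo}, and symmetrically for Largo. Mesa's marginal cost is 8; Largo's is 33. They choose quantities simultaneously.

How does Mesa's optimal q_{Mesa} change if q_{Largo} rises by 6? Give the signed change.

Mine Mesa's profit: π = q_{Mesa}(340 − 3q_{Mesa} − 2q_{Largo}) − 8q_{Mesa}.
∂π/∂q_{Mesa} = 332 − 6q_{Mesa} − 2q_{Largo} = 0 ⇒ q_{Mesa} = 166/3 − (1/3)q_{Largo}.
The reaction-function slope is −1/3, so a 6-unit rise in q_{Largo} moves q_{Mesa} by −1/3 × 6 = −2. Mesa's best response falls — the actions are strategic substitutes.

-2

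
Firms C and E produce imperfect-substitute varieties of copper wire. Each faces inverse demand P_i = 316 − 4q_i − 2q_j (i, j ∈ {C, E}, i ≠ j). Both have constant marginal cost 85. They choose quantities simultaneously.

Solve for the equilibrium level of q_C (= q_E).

Firm C's profit: π = q_C(316 − 4q_C − 2q_E) − 85q_C.
∂π/∂q_C = 231 − 8q_C − 2q_E = 0 ⇒ q_C = 28.875 − 0.25q_E.
By symmetry q_E = q_C; substituting into the reaction function, 1.25q_C = 28.875 and q_C = 23.1.

23.1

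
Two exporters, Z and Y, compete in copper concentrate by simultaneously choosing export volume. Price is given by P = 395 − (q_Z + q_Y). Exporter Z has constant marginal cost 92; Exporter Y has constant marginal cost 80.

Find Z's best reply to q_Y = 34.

134.5

Exporter Z's profit: π = q_Z(395 − (q_Z + q_Y)) − 92q_Z.
∂π/∂q_Z = 303 − 2q_Z − q_Y = 0, so q_Z = 151.5 − 0.5q_Y.
At q_Y = 34: q_Z = 151.5 − 0.5·34 = 134.5.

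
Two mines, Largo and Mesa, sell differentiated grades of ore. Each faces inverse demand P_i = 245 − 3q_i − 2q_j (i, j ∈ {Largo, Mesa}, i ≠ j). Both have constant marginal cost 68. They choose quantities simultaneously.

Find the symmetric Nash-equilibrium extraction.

Mine Largo's profit: π = q_{Largo}(245 − 3q_{Largo} − 2q_{Mesa}) − 68q_{Largo}.
∂π/∂q_{Largo} = 177 − 6q_{Largo} − 2q_{Mesa} = 0 ⇒ q_{Largo} = 29.5 − (1/3)q_{Mesa}.
Setting q_{Largo} = q_{Mesa} in the reaction function: q_{Largo} = 29.5 − (1/3)q_{Largo}, so q_{Largo} = 29.5 / (4/3) = 22.125.

22.125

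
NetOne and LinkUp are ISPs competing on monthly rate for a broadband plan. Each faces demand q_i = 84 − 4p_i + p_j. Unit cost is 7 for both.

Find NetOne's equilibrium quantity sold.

NetOne's profit: π = (p_{NetOne} − 7)(84 − 4p_{NetOne} + p_{LinkUp}).
∂π/∂p_{NetOne} = 112 − 8p_{NetOne} + p_{LinkUp} = 0 ⇒ p_{NetOne} = 14 + 0.125p_{LinkUp}.
By symmetry p_{LinkUp} = p_{NetOne}; substituting into the reaction function, 0.875p_{NetOne} = 14 and p_{NetOne} = 16.
q_{NetOne} = 84 − 4·16 + 16 = 36.

36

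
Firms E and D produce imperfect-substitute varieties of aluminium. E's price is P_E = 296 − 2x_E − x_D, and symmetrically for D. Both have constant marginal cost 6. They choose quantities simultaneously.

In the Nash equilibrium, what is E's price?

Firm E's profit: π = x_E(296 − 2x_E − x_D) − 6x_E.
∂π/∂x_E = 290 − 4x_E − x_D = 0 ⇒ x_E = 72.5 − 0.25x_D.
The game is symmetric, so in equilibrium x_D = x_E: the reaction function gives 1.25x_E = 72.5, hence x_E = 58.
P_E = 296 − 2·58 − 58 = 122.

122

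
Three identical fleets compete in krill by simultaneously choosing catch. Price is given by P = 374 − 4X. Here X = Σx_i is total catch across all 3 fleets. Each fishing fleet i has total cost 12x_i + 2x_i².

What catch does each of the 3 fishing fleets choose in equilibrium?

A representative fishing fleet's profit is π_i = x_i(374 − 4X) − 12x_i − 2x_i², with X = x_i + Σ_{j≠i} x_j.
First-order condition: 362 − 12x_i − 4Σ_{j≠i} x_j = 0.
In a symmetric equilibrium every fishing fleet chooses the same x, so Σ_{j≠i} x_j = 2x. The condition becomes 362 − 20x = 0, giving x = 362/20 = 18.1.

18.1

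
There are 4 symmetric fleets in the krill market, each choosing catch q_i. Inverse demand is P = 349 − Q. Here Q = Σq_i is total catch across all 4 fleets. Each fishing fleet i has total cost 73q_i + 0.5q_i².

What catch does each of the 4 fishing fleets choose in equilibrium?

46

A representative fishing fleet's profit is π_i = q_i(349 − Q) − 73q_i − 0.5q_i², with Q = q_i + Σ_{j≠i} q_j.
First-order condition: 276 − 3q_i − Σ_{j≠i} q_j = 0.
With identical fishing fleets, set every q_j = q: then 276 − 3q − 3q = 0, i.e. q = 276/6 = 46.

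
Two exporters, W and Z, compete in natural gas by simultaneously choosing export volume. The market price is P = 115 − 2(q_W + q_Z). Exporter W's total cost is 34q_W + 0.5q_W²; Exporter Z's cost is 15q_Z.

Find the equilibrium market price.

57.25

Exporter W's profit: π = q_W(115 − 2(q_W + q_Z)) − 34q_W − 0.5q_W².
∂π/∂q_W = 81 − 5q_W − 2q_Z = 0, so q_W = 16.2 − 0.4q_Z.
For Z: ∂π/∂q_Z = 100 − 4q_Z − 2q_W = 0 ⇒ q_Z = 25 − 0.5q_W.
Plugging q_Z into W's best response: q_W = 16.2 − 0.4(25 − 0.5q_W) ⇒ 0.8q_W = 6.2, so q_W = 7.75.
Then q_Z = 25 − 0.5·7.75 = 21.125.
Equilibrium price: P = 115 − 2·28.875 = 57.25.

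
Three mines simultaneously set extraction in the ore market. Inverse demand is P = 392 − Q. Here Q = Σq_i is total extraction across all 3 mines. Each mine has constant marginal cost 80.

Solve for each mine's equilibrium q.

78

A representative mine's profit is π_i = q_i(392 − Q) − 80q_i, with Q = q_i + Σ_{j≠i} q_j.
First-order condition: 312 − 2q_i − Σ_{j≠i} q_j = 0.
Imposing symmetry (q_j = q for all j) turns Σ_{j≠i} q_j into 2q, so 312 = 4q and q = 78.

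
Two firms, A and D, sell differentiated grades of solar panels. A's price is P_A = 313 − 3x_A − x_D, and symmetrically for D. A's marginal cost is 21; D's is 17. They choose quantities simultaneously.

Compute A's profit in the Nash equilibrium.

5191.68

Firm A's profit: π = x_A(313 − 3x_A − x_D) − 21x_A.
∂π/∂x_A = 292 − 6x_A − x_D = 0 ⇒ x_A = 146/3 − (1/6)x_D.
Similarly x_D = 148/3 − (1/6)x_A.
Solving the two reaction functions simultaneously: (1 − (−1/6)(−1/6))x_A = 146/3 − (1/6)·(148/3), so (35/36)x_A = 364/9 and x_A = 41.6.
Then x_D = 148/3 − (1/6)·41.6 = 42.4.
P_A = 313 − 3·41.6 − 42.4 = 145.8.
Profit = (145.8 − 21)·41.6 = 5191.68.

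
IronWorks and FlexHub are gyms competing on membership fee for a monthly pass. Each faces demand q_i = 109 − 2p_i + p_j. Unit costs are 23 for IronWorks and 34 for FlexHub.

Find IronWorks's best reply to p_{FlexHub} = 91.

61.5

IronWorks's profit: π = (p_{IronWorks} − 23)(109 − 2p_{IronWorks} + p_{FlexHub}).
∂π/∂p_{IronWorks} = 155 − 4p_{IronWorks} + p_{FlexHub} = 0 ⇒ p_{IronWorks} = 38.75 + 0.25p_{FlexHub}.
At p_{FlexHub} = 91: p_{IronWorks} = 38.75 + 0.25·91 = 61.5.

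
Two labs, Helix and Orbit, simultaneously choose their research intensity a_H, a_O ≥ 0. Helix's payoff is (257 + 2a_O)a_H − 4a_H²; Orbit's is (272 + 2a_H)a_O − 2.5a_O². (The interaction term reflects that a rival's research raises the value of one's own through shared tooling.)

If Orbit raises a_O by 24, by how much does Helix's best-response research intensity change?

Expanding Helix's payoff: 257a_H + 2a_Oa_H − 4a_H².
∂π/∂a_H = 257 + 2a_O − 8a_H = 0, so a_H = 32.125 + 0.25a_O.
The reaction-function slope is 0.25, so a 24-unit rise in a_O moves a_H by 0.25 × 24 = 6. Helix's best response rises — the actions are strategic complements.

6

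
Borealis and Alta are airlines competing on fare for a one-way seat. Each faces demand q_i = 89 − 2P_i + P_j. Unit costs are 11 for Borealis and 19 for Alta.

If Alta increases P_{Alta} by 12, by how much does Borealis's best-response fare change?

3

Borealis's profit: π = (P_{Borealis} − 11)(89 − 2P_{Borealis} + P_{Alta}).
∂π/∂P_{Borealis} = 111 − 4P_{Borealis} + P_{Alta} = 0 ⇒ P_{Borealis} = 27.75 + 0.25P_{Alta}.
The reaction-function slope is 0.25, so a 12-unit rise in P_{Alta} moves P_{Borealis} by 0.25 × 12 = 3. Borealis's best response rises — the actions are strategic complements.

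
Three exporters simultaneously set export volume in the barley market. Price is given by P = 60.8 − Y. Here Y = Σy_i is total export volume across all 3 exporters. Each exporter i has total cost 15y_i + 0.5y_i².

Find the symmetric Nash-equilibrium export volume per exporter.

A representative exporter's profit is π_i = y_i(60.8 − Y) − 15y_i − 0.5y_i², with Y = y_i + Σ_{j≠i} y_j.
First-order condition: 45.8 − 3y_i − Σ_{j≠i} y_j = 0.
In a symmetric equilibrium every exporter chooses the same y, so Σ_{j≠i} y_j = 2y. The condition becomes 45.8 − 5y = 0, giving y = 45.8/5 = 9.16.

9.16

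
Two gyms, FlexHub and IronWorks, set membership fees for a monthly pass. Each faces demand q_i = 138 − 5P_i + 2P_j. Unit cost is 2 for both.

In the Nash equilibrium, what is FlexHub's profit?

1361.25

FlexHub's profit: π = (P_{FlexHub} − 2)(138 − 5P_{FlexHub} + 2P_{IronWorks}).
∂π/∂P_{FlexHub} = 148 − 10P_{FlexHub} + 2P_{IronWorks} = 0 ⇒ P_{FlexHub} = 14.8 + 0.2P_{IronWorks}.
Setting P_{FlexHub} = P_{IronWorks} in the reaction function: P_{FlexHub} = 14.8 + 0.2P_{FlexHub}, so P_{FlexHub} = 14.8 / 0.8 = 18.5.
q_{FlexHub} = 138 − 5·18.5 + 2·18.5 = 82.5.
Profit = (18.5 − 2)·82.5 = 1361.25.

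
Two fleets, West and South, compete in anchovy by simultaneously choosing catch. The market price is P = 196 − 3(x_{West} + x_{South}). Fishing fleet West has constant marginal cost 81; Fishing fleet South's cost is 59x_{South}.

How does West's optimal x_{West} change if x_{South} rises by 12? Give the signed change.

-6

Fishing fleet West's profit: π = x_{West}(196 − 3(x_{West} + x_{South})) − 81x_{West}.
∂π/∂x_{West} = 115 − 6x_{West} − 3x_{South} = 0, so x_{West} = 115/6 − 0.5x_{South}.
The reaction-function slope is −0.5, so a 12-unit rise in x_{South} moves x_{West} by −0.5 × 12 = −6. West's best response falls — the actions are strategic substitutes.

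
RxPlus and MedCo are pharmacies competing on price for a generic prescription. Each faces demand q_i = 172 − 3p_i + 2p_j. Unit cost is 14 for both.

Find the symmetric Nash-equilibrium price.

53.5

RxPlus's profit: π = (p_{RxPlus} − 14)(172 − 3p_{RxPlus} + 2p_{MedCo}).
∂π/∂p_{RxPlus} = 214 − 6p_{RxPlus} + 2p_{MedCo} = 0 ⇒ p_{RxPlus} = 107/3 + (1/3)p_{MedCo}.
The game is symmetric, so in equilibrium p_{MedCo} = p_{RxPlus}: the reaction function gives (2/3)p_{RxPlus} = 107/3, hence p_{RxPlus} = 53.5.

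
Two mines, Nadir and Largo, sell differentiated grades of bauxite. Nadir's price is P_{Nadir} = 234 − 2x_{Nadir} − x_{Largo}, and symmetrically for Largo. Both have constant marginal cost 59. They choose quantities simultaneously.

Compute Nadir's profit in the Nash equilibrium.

2450

Mine Nadir's profit: π = x_{Nadir}(234 − 2x_{Nadir} − x_{Largo}) − 59x_{Nadir}.
∂π/∂x_{Nadir} = 175 − 4x_{Nadir} − x_{Largo} = 0 ⇒ x_{Nadir} = 43.75 − 0.25x_{Largo}.
Setting x_{Nadir} = x_{Largo} in the reaction function: x_{Nadir} = 43.75 − 0.25x_{Nadir}, so x_{Nadir} = 43.75 / 1.25 = 35.
P_{Nadir} = 234 − 2·35 − 35 = 129.
Profit = (129 − 59)·35 = 2450.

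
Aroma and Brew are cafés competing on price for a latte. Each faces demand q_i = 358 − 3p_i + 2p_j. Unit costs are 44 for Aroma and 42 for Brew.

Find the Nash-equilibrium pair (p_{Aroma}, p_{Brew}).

122.125, 121.375

Aroma's profit: π = (p_{Aroma} − 44)(358 − 3p_{Aroma} + 2p_{Brew}).
∂π/∂p_{Aroma} = 490 − 6p_{Aroma} + 2p_{Brew} = 0 ⇒ p_{Aroma} = 245/3 + (1/3)p_{Brew}.
Similarly p_{Brew} = 242/3 + (1/3)p_{Aroma}.
Plugging p_{Brew} into Aroma's best response: p_{Aroma} = 245/3 + (1/3)(242/3 + (1/3)p_{Aroma}) ⇒ (8/9)p_{Aroma} = 977/9, so p_{Aroma} = 122.125.
Then p_{Brew} = 242/3 + (1/3)·122.125 = 121.375.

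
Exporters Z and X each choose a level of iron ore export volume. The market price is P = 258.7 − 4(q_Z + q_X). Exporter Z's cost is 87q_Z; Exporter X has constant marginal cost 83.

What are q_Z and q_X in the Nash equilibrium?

Exporter Z's profit: π = q_Z(258.7 − 4(q_Z + q_X)) − 87q_Z.
∂π/∂q_Z = 171.7 − 8q_Z − 4q_X = 0, so q_Z = 21.4625 − 0.5q_X.
By the same steps for X: q_X = 21.9625 − 0.5q_Z.
Plugging q_X into Z's best response: q_Z = 21.4625 − 0.5(21.9625 − 0.5q_Z) ⇒ 0.75q_Z = 1677/160, so q_Z = 13.975.
Then q_X = 21.9625 − 0.5·13.975 = 14.975.

13.975, 14.975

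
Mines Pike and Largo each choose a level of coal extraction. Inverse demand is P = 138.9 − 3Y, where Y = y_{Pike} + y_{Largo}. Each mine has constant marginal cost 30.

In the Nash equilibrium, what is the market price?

Mine Pike's profit: π = y_{Pike}(138.9 − 3(y_{Pike} + y_{Largo})) − 30y_{Pike}.
∂π/∂y_{Pike} = 108.9 − 6y_{Pike} − 3y_{Largo} = 0, so y_{Pike} = 18.15 − 0.5y_{Largo}.
The game is symmetric, so in equilibrium y_{Largo} = y_{Pike}: the reaction function gives 1.5y_{Pike} = 18.15, hence y_{Pike} = 12.1.
Equilibrium price: P = 138.9 − 3·24.2 = 66.3.

66.3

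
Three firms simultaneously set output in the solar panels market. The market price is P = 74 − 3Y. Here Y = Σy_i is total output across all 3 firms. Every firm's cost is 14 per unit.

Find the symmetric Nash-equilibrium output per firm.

A representative firm's profit is π_i = y_i(74 − 3Y) − 14y_i, with Y = y_i + Σ_{j≠i} y_j.
First-order condition: 60 − 6y_i − 3Σ_{j≠i} y_j = 0.
With identical firms, set every y_j = y: then 60 − 6y − 6y = 0, i.e. y = 60/12 = 5.

5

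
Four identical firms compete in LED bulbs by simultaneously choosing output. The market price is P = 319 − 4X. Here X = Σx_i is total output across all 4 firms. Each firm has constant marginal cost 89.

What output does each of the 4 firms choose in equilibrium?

A representative firm's profit is π_i = x_i(319 − 4X) − 89x_i, with X = x_i + Σ_{j≠i} x_j.
First-order condition: 230 − 8x_i − 4Σ_{j≠i} x_j = 0.
In a symmetric equilibrium every firm chooses the same x, so Σ_{j≠i} x_j = 3x. The condition becomes 230 − 20x = 0, giving x = 230/20 = 11.5.

11.5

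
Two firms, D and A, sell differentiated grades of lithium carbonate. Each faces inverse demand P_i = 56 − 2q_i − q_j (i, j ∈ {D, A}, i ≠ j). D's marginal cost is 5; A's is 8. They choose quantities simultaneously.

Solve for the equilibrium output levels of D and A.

10.4, 9.4

Firm D's profit: π = q_D(56 − 2q_D − q_A) − 5q_D.
∂π/∂q_D = 51 − 4q_D − q_A = 0 ⇒ q_D = 12.75 − 0.25q_A.
Similarly q_A = 12 − 0.25q_D.
Plugging q_A into D's best response: q_D = 12.75 − 0.25(12 − 0.25q_D) ⇒ 0.9375q_D = 9.75, so q_D = 10.4.
Then q_A = 12 − 0.25·10.4 = 9.4.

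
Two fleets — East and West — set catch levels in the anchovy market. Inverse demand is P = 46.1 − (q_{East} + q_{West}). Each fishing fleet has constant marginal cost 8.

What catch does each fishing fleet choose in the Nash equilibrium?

12.7

Fishing fleet East's profit: π = q_{East}(46.1 − (q_{East} + q_{West})) − 8q_{East}.
∂π/∂q_{East} = 38.1 − 2q_{East} − q_{West} = 0, so q_{East} = 19.05 − 0.5q_{West}.
By symmetry q_{West} = q_{East}; substituting into the reaction function, 1.5q_{East} = 19.05 and q_{East} = 12.7.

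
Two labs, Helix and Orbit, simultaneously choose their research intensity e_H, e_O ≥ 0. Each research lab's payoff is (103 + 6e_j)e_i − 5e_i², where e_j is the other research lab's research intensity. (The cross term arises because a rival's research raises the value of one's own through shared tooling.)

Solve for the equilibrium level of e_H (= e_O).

25.75

Helix's payoff is (103 + 6e_O)e_H − 5e_H².
∂π/∂e_H = 103 + 6e_O − 10e_H = 0, so e_H = 10.3 + 0.6e_O.
By symmetry e_O = e_H; substituting into the reaction function, 0.4e_H = 10.3 and e_H = 25.75.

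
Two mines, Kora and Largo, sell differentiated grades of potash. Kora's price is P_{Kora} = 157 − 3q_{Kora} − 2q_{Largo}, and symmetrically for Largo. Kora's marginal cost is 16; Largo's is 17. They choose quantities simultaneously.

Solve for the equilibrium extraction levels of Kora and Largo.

17.6875, 17.4375

Mine Kora's profit: π = q_{Kora}(157 − 3q_{Kora} − 2q_{Largo}) − 16q_{Kora}.
∂π/∂q_{Kora} = 141 − 6q_{Kora} − 2q_{Largo} = 0 ⇒ q_{Kora} = 23.5 − (1/3)q_{Largo}.
Similarly q_{Largo} = 70/3 − (1/3)q_{Kora}.
Plugging q_{Largo} into Kora's best response: q_{Kora} = 23.5 − (1/3)(70/3 − (1/3)q_{Kora}) ⇒ (8/9)q_{Kora} = 283/18, so q_{Kora} = 17.6875.
Then q_{Largo} = 70/3 − (1/3)·17.6875 = 17.4375.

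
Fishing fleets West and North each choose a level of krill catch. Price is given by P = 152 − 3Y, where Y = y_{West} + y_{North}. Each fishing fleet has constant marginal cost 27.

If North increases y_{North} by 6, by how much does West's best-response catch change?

Fishing fleet West's profit: π = y_{West}(152 − 3(y_{West} + y_{North})) − 27y_{West}.
∂π/∂y_{West} = 125 − 6y_{West} − 3y_{North} = 0, so y_{West} = 125/6 − 0.5y_{North}.
The reaction-function slope is −0.5, so a 6-unit rise in y_{North} moves y_{West} by −0.5 × 6 = −3. West's best response falls — the actions are strategic substitutes.

-3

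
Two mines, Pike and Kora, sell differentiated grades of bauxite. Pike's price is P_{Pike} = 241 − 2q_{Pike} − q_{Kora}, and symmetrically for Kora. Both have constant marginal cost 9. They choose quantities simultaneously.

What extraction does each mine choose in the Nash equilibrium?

46.4

Mine Pike's profit: π = q_{Pike}(241 − 2q_{Pike} − q_{Kora}) − 9q_{Pike}.
∂π/∂q_{Pike} = 232 − 4q_{Pike} − q_{Kora} = 0 ⇒ q_{Pike} = 58 − 0.25q_{Kora}.
The game is symmetric, so in equilibrium q_{Kora} = q_{Pike}: the reaction function gives 1.25q_{Pike} = 58, hence q_{Pike} = 46.4.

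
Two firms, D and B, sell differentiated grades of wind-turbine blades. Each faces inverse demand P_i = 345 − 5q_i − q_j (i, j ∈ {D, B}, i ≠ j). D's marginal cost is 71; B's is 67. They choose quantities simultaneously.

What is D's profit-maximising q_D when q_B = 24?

25

Firm D's profit: π = q_D(345 − 5q_D − q_B) − 71q_D.
∂π/∂q_D = 274 − 10q_D − q_B = 0 ⇒ q_D = 27.4 − 0.1q_B.
At q_B = 24: q_D = 27.4 − 0.1·24 = 25.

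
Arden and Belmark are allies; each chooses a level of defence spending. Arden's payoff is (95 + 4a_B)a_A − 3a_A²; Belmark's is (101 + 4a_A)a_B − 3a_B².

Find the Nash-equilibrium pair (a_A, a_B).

Expanding Arden's payoff: 95a_A + 4a_Ba_A − 3a_A².
∂π/∂a_A = 95 + 4a_B − 6a_A = 0, so a_A = 95/6 + (2/3)a_B.
Likewise for Belmark: a_B = 101/6 + (2/3)a_A.
Plugging a_B into Arden's best response: a_A = 95/6 + (2/3)(101/6 + (2/3)a_A) ⇒ (5/9)a_A = 487/18, so a_A = 48.7.
Then a_B = 101/6 + (2/3)·48.7 = 49.3.

48.7, 49.3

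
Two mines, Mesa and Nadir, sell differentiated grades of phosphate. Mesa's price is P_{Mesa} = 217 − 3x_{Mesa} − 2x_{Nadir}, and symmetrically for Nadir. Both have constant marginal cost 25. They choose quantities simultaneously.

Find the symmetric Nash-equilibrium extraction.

24

Mine Mesa's profit: π = x_{Mesa}(217 − 3x_{Mesa} − 2x_{Nadir}) − 25x_{Mesa}.
∂π/∂x_{Mesa} = 192 − 6x_{Mesa} − 2x_{Nadir} = 0 ⇒ x_{Mesa} = 32 − (1/3)x_{Nadir}.
Setting x_{Mesa} = x_{Nadir} in the reaction function: x_{Mesa} = 32 − (1/3)x_{Mesa}, so x_{Mesa} = 32 / (4/3) = 24.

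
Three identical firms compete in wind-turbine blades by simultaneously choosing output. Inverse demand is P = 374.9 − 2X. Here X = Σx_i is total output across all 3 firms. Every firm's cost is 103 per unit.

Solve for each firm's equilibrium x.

33.9875

A representative firm's profit is π_i = x_i(374.9 − 2X) − 103x_i, with X = x_i + Σ_{j≠i} x_j.
First-order condition: 271.9 − 4x_i − 2Σ_{j≠i} x_j = 0.
In a symmetric equilibrium every firm chooses the same x, so Σ_{j≠i} x_j = 2x. The condition becomes 271.9 − 8x = 0, giving x = 271.9/8 = 33.9875.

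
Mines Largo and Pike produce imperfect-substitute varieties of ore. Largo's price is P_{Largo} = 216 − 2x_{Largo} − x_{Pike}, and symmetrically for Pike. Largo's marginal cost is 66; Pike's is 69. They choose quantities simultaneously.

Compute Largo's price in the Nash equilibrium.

Mine Largo's profit: π = x_{Largo}(216 − 2x_{Largo} − x_{Pike}) − 66x_{Largo}.
∂π/∂x_{Largo} = 150 − 4x_{Largo} − x_{Pike} = 0 ⇒ x_{Largo} = 37.5 − 0.25x_{Pike}.
Similarly x_{Pike} = 36.75 − 0.25x_{Largo}.
Plugging x_{Pike} into Largo's best response: x_{Largo} = 37.5 − 0.25(36.75 − 0.25x_{Largo}) ⇒ 0.9375x_{Largo} = 28.3125, so x_{Largo} = 30.2.
Then x_{Pike} = 36.75 − 0.25·30.2 = 29.2.
P_{Largo} = 216 − 2·30.2 − 29.2 = 126.4.

126.4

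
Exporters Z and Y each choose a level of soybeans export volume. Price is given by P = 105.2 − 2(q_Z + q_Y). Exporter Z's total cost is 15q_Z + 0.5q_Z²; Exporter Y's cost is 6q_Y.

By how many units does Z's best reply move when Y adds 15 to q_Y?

-6

Exporter Z's profit: π = q_Z(105.2 − 2(q_Z + q_Y)) − 15q_Z − 0.5q_Z².
∂π/∂q_Z = 90.2 − 5q_Z − 2q_Y = 0, so q_Z = 18.04 − 0.4q_Y.
The reaction-function slope is −0.4, so a 15-unit rise in q_Y moves q_Z by −0.4 × 15 = −6. Z's best response falls — the actions are strategic substitutes.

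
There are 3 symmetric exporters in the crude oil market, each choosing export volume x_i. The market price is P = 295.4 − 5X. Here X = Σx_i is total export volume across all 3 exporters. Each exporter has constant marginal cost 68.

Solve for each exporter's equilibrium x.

A representative exporter's profit is π_i = x_i(295.4 − 5X) − 68x_i, with X = x_i + Σ_{j≠i} x_j.
First-order condition: 227.4 − 10x_i − 5Σ_{j≠i} x_j = 0.
With identical exporters, set every x_j = x: then 227.4 − 10x − 10x = 0, i.e. x = 227.4/20 = 11.37.

11.37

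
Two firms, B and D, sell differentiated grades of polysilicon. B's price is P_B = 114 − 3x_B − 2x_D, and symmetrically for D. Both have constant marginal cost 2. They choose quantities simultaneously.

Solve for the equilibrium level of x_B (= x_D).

Firm B's profit: π = x_B(114 − 3x_B − 2x_D) − 2x_B.
∂π/∂x_B = 112 − 6x_B − 2x_D = 0 ⇒ x_B = 56/3 − (1/3)x_D.
By symmetry x_D = x_B; substituting into the reaction function, (4/3)x_B = 56/3 and x_B = 14.

14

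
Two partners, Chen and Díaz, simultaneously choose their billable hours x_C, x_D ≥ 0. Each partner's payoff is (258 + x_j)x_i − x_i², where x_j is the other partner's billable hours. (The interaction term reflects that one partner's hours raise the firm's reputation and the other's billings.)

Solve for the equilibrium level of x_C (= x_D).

Chen's payoff is (258 + x_D)x_C − x_C².
∂π/∂x_C = 258 + x_D − 2x_C = 0, so x_C = 129 + 0.5x_D.
By symmetry x_D = x_C; substituting into the reaction function, 0.5x_C = 129 and x_C = 258.

258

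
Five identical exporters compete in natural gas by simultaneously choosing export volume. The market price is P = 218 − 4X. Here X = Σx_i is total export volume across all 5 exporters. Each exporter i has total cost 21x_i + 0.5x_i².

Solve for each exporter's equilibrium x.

A representative exporter's profit is π_i = x_i(218 − 4X) − 21x_i − 0.5x_i², with X = x_i + Σ_{j≠i} x_j.
First-order condition: 197 − 9x_i − 4Σ_{j≠i} x_j = 0.
With identical exporters, set every x_j = x: then 197 − 9x − 16x = 0, i.e. x = 197/25 = 7.88.

7.88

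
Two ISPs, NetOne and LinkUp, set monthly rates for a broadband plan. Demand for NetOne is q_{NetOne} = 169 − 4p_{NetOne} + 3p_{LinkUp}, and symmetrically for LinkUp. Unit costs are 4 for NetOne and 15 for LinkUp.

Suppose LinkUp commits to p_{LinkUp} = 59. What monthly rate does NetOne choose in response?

NetOne's profit: π = (p_{NetOne} − 4)(169 − 4p_{NetOne} + 3p_{LinkUp}).
∂π/∂p_{NetOne} = 185 − 8p_{NetOne} + 3p_{LinkUp} = 0 ⇒ p_{NetOne} = 23.125 + 0.375p_{LinkUp}.
At p_{LinkUp} = 59: p_{NetOne} = 23.125 + 0.375·59 = 45.25.

45.25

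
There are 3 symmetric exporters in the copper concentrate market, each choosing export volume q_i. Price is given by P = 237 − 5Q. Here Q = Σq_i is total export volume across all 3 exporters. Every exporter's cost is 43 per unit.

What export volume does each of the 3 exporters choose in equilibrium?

A representative exporter's profit is π_i = q_i(237 − 5Q) − 43q_i, with Q = q_i + Σ_{j≠i} q_j.
First-order condition: 194 − 10q_i − 5Σ_{j≠i} q_j = 0.
With identical exporters, set every q_j = q: then 194 − 10q − 10q = 0, i.e. q = 194/20 = 9.7.

9.7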